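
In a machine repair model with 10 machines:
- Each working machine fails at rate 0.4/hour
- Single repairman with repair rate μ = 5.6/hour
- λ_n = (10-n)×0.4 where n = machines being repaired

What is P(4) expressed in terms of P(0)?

P(4)/P(0) = ∏_{i=0}^{4-1} λ_i/μ_{i+1}
= (10-0)×0.4/5.6 × (10-1)×0.4/5.6 × (10-2)×0.4/5.6 × (10-3)×0.4/5.6
= 0.1312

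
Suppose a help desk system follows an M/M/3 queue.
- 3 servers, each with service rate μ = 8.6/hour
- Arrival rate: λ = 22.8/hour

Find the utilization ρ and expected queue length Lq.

Traffic intensity: ρ = λ/(cμ) = 22.8/(3×8.6) = 0.8837
Since ρ = 0.8837 < 1, system is stable.
Offered load a = λ/μ = cρ = 22.8/8.6 = 2.6512
P₀ = [ Σₙ₌₀^2 aⁿ/n! + a^3/(3!(1-ρ)) ]⁻¹
Σ = a^0/0! + a^1/1! + a^2/2! = 1.0000 + 2.6512 + 3.5143 = 7.1655
a^3/(3!(1-ρ)) = 18.6341/(6 × 0.116279) = 26.7089
P₀ = 1/(7.1655 + 26.7089) = 0.02952
Lq = P₀·a^3·ρ / (3!(1-ρ)²) = 0.02952 × 18.6341 × 0.8837 / (6 × 0.01352) = 5.9924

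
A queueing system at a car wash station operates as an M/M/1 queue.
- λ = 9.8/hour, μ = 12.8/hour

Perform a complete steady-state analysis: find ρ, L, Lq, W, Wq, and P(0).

Step 1: ρ = λ/μ = 9.8/12.8 = 0.7656
Step 2: L = λ/(μ-λ) = 9.8/3.00 = 3.2667
Step 3: Lq = λ²/(μ(μ-λ)) = 96.04/(12.8×3.00) = 2.5010
Step 4: W = 1/(μ-λ) = 1/3.00 = 0.333333
Step 5: Wq = λ/(μ(μ-λ)) = 9.8/(12.8×3.00) = 0.2552
Step 6: P(0) = 1-ρ = 0.2344
Verify: L = λW = 9.8×0.333333 = 3.2667 ✔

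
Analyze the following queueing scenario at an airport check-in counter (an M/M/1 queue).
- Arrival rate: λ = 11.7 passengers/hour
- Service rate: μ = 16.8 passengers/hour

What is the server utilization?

Server utilization: ρ = λ/μ
ρ = 11.7/16.8 = 0.6964
The server is busy 69.64% of the time.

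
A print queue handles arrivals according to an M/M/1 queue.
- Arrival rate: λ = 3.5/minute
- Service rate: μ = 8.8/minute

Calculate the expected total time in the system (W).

First, compute utilization: ρ = λ/μ = 3.5/8.8 = 0.3977
For M/M/1: W = 1/(μ-λ)
W = 1/(8.8-3.5) = 1/5.30
W = 0.1887 minutes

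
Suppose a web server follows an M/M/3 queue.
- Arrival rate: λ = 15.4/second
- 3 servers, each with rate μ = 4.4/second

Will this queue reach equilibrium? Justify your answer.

Stability requires ρ = λ/(cμ) < 1
ρ = 15.4/(3 × 4.4) = 15.4/13.20 = 1.1667
Since 1.1667 ≥ 1, the system is UNSTABLE.
Need c > λ/μ = 15.4/4.4 = 3.50.
Minimum servers needed: c = 4.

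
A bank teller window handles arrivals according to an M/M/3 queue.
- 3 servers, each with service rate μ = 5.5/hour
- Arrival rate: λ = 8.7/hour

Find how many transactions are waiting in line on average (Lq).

Traffic intensity: ρ = λ/(cμ) = 8.7/(3×5.5) = 0.5273
Since ρ = 0.5273 < 1, system is stable.
Offered load a = λ/μ = cρ = 8.7/5.5 = 1.5818
P₀ = [ Σₙ₌₀^2 aⁿ/n! + a^3/(3!(1-ρ)) ]⁻¹
Σ = a^0/0! + a^1/1! + a^2/2! = 1.0000 + 1.5818 + 1.2511 = 3.8329
a^3/(3!(1-ρ)) = 3.9579/(6 × 0.47273) = 1.3954
P₀ = 1/(3.8329 + 1.3954) = 0.1913
Lq = P₀·a^3·ρ / (3!(1-ρ)²) = 0.1913 × 3.9579 × 0.5273 / (6 × 0.2235) = 0.2977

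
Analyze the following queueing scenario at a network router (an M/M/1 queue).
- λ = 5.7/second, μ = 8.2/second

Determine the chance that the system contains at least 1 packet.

ρ = λ/μ = 5.7/8.2 = 0.6951
P(N ≥ n) = ρⁿ
P(N ≥ 1) = 0.6951^1
P(N ≥ 1) = 0.6951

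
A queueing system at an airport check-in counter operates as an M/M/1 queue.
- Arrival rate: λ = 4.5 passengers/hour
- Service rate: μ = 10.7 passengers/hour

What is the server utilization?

Server utilization: ρ = λ/μ
ρ = 4.5/10.7 = 0.4206
The server is busy 42.06% of the time.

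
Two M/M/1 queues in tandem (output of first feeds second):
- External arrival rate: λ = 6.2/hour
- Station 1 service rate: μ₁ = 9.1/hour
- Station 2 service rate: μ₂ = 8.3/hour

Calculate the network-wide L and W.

By Jackson's theorem, each station behaves as independent M/M/1.
Station 1: ρ₁ = 6.2/9.1 = 0.6813, L₁ = ρ₁/(1-ρ₁) = λ/(μ₁-λ) = 6.2/2.90 = 2.1379
Station 2: ρ₂ = 6.2/8.3 = 0.7470, L₂ = ρ₂/(1-ρ₂) = λ/(μ₂-λ) = 6.2/2.10 = 2.9524
Total: L = L₁ + L₂ = 2.1379 + 2.9524 = 5.0903
W = L/λ = 5.0903/6.2 = 0.8210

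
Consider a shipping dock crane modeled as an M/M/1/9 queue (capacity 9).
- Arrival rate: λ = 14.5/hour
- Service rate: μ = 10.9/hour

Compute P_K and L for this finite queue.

ρ = λ/μ = 14.5/10.9 = 1.33028
P₀ = (1-ρ)/(1-ρ^(K+1)) = (1-1.33028)/(1-1.33028^10) = -0.33028/-16.3552 = 0.02019
P_K = P₀×ρ^K = 0.020194 × 1.33028^9 = 0.020194 × 13.0463 = 0.2635
Blocking probability P_9 = 0.2635 (26.35%)
L = ρ[1 - (K+1)ρ^K + Kρ^(K+1)] / [(1-ρ)(1-ρ^(K+1))]
L = 1.33028 × (1 - 10×13.04631 + 9×17.35524) / ((1 - 1.33028) × (1 - 17.35524)) = 6.5837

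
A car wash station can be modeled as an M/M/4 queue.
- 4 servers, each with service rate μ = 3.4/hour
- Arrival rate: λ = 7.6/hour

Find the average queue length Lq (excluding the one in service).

Traffic intensity: ρ = λ/(cμ) = 7.6/(4×3.4) = 0.5588
Since ρ = 0.5588 < 1, system is stable.
Offered load a = λ/μ = cρ = 7.6/3.4 = 2.2353
P₀ = [ Σₙ₌₀^3 aⁿ/n! + a^4/(4!(1-ρ)) ]⁻¹
Σ = a^0/0! + a^1/1! + a^2/2! + a^3/3! = 1.00000 + 2.23529 + 2.49827 + 1.86146 = 7.5950
a^4/(4!(1-ρ)) = 24.9654/(24 × 0.44118) = 2.3578
P₀ = 1/(7.5950 + 2.3578) = 0.1005
Lq = P₀·a^4·ρ / (4!(1-ρ)²) = 0.10047 × 24.9654 × 0.55882 / (24 × 0.19464) = 0.3001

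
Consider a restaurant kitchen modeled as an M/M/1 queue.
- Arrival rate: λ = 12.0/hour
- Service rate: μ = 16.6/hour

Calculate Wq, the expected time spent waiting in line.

First, compute utilization: ρ = λ/μ = 12.0/16.6 = 0.7229
For M/M/1: Wq = λ/(μ(μ-λ))
Wq = 12.0/(16.6 × (16.6-12.0))
Wq = 12.0/(16.6 × 4.60)
Wq = 0.1572 hours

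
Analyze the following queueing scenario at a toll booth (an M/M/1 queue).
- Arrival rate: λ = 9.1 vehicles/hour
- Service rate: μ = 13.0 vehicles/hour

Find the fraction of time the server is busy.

Server utilization: ρ = λ/μ
ρ = 9.1/13.0 = 0.7000
The server is busy 70.00% of the time.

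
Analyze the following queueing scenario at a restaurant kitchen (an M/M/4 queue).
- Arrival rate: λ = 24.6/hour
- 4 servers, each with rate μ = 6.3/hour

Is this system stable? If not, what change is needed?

Stability requires ρ = λ/(cμ) < 1
ρ = 24.6/(4 × 6.3) = 24.6/25.20 = 0.9762
Since 0.9762 < 1, the system is STABLE.
The servers are busy 97.62% of the time.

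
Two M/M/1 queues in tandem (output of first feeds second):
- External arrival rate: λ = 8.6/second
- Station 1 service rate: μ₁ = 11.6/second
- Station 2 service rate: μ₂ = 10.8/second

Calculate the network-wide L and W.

By Jackson's theorem, each station behaves as independent M/M/1.
Station 1: ρ₁ = 8.6/11.6 = 0.7414, L₁ = ρ₁/(1-ρ₁) = λ/(μ₁-λ) = 8.6/3.00 = 2.8667
Station 2: ρ₂ = 8.6/10.8 = 0.7963, L₂ = ρ₂/(1-ρ₂) = λ/(μ₂-λ) = 8.6/2.20 = 3.9091
Total: L = L₁ + L₂ = 2.8667 + 3.9091 = 6.7758
W = L/λ = 6.7758/8.6 = 0.7879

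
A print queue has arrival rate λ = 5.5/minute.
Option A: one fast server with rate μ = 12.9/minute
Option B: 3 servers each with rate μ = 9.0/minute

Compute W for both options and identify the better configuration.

Option A: single server μ = 12.9 (M/M/1)
  ρ_A = 5.5/12.9 = 0.4264
  W_A = 1/(μ-λ) = 1/(12.9-5.5) = 1/7.40 = 0.1351

Option B: 3 servers μ = 9.0 (M/M/3)
  ρ_B = λ/(cμ) = 5.5/(3×9.0) = 0.2037
  Offered load a = λ/μ = cρ = 5.5/9.0 = 0.6111
  P₀ = [ Σₙ₌₀^2 aⁿ/n! + a^3/(3!(1-ρ)) ]⁻¹
  Σ = a^0/0! + a^1/1! + a^2/2! = 1.0000 + 0.6111 + 0.1867 = 1.7978
  a^3/(3!(1-ρ)) = 0.22822/(6 × 0.79630) = 0.04777
  P₀ = 1/(1.7978 + 0.04777) = 0.5418
  Lq = P₀·a^3·ρ / (3!(1-ρ)²) = 0.54183 × 0.22822 × 0.20370 / (6 × 0.63409) = 0.006621
  Wq_B = Lq/λ = 0.006621/5.5 = 0.001204
  W_B = Wq_B + 1/μ = 0.001204 + 0.1111 = 0.1123

Since W_B = 0.1123 < W_A = 0.1351, Option B (multiple servers) has the shorter time in system.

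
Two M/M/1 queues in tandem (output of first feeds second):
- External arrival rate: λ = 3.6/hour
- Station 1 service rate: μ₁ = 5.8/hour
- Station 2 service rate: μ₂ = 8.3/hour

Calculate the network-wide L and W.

By Jackson's theorem, each station behaves as independent M/M/1.
Station 1: ρ₁ = 3.6/5.8 = 0.6207, L₁ = ρ₁/(1-ρ₁) = λ/(μ₁-λ) = 3.6/2.20 = 1.63636
Station 2: ρ₂ = 3.6/8.3 = 0.4337, L₂ = ρ₂/(1-ρ₂) = λ/(μ₂-λ) = 3.6/4.70 = 0.765957
Total: L = L₁ + L₂ = 1.63636 + 0.765957 = 2.4023
W = L/λ = 2.4023/3.6 = 0.6673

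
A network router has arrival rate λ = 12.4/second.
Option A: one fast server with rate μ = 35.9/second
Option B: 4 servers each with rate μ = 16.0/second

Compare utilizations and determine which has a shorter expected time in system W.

Option A: single server μ = 35.9 (M/M/1)
  ρ_A = 12.4/35.9 = 0.3454
  W_A = 1/(μ-λ) = 1/(35.9-12.4) = 1/23.50 = 0.04255

Option B: 4 servers μ = 16.0 (M/M/4)
  ρ_B = λ/(cμ) = 12.4/(4×16.0) = 0.1938
  Offered load a = λ/μ = cρ = 12.4/16.0 = 0.7750
  P₀ = [ Σₙ₌₀^3 aⁿ/n! + a^4/(4!(1-ρ)) ]⁻¹
  Σ = a^0/0! + a^1/1! + a^2/2! + a^3/3! = 1.0000 + 0.7750 + 0.3003 + 0.07758 = 2.1529
  a^4/(4!(1-ρ)) = 0.3608/(24 × 0.8063) = 0.01864
  P₀ = 1/(2.1529 + 0.01864) = 0.4605
  Lq = P₀·a^4·ρ / (4!(1-ρ)²) = 0.46050 × 0.36075 × 0.19375 / (24 × 0.65004) = 0.002063
  Wq_B = Lq/λ = 0.002063/12.4 = 0.0001664
  W_B = Wq_B + 1/μ = 0.0001664 + 0.06250 = 0.06267

Since W_A = 0.04255 < W_B = 0.06267, Option A (single fast server) has the shorter time in system.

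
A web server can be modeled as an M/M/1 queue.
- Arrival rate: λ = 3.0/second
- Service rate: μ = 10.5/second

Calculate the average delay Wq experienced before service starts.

First, compute utilization: ρ = λ/μ = 3.0/10.5 = 0.2857
For M/M/1: Wq = λ/(μ(μ-λ))
Wq = 3.0/(10.5 × (10.5-3.0))
Wq = 3.0/(10.5 × 7.50)
Wq = 0.03810 seconds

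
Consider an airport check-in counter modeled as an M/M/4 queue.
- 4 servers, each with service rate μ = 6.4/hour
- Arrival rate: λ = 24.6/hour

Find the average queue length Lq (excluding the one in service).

Traffic intensity: ρ = λ/(cμ) = 24.6/(4×6.4) = 0.9609
Since ρ = 0.9609 < 1, system is stable.
Offered load a = λ/μ = cρ = 24.6/6.4 = 3.8438
P₀ = [ Σₙ₌₀^3 aⁿ/n! + a^4/(4!(1-ρ)) ]⁻¹
Σ = a^0/0! + a^1/1! + a^2/2! + a^3/3! = 1.00000 + 3.84375 + 7.38721 + 9.46486 = 21.6958
a^4/(4!(1-ρ)) = 218.2833/(24 × 0.0390625) = 232.8355
P₀ = 1/(21.6958 + 232.8355) = 0.003929
Lq = P₀·a^4·ρ / (4!(1-ρ)²) = 0.00392879 × 218.2833 × 0.960938 / (24 × 0.00152588) = 22.5031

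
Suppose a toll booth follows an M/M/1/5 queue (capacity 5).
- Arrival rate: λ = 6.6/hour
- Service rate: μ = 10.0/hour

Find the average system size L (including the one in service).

ρ = λ/μ = 6.6/10.0 = 0.6600
P₀ = (1-ρ)/(1-ρ^(K+1)) = (1-0.6600)/(1-0.6600^6) = 0.34000/0.91735 = 0.3706
P_K = P₀×ρ^K = 0.370634 × 0.6600^5 = 0.370634 × 0.125233 = 0.04642
L = ρ[1 - (K+1)ρ^K + Kρ^(K+1)] / [(1-ρ)(1-ρ^(K+1))]
L = 0.6600 × (1 - 6×0.12523 + 5×0.082654) / ((1 - 0.6600) × (1 - 0.082654)) = 1.4006 vehicles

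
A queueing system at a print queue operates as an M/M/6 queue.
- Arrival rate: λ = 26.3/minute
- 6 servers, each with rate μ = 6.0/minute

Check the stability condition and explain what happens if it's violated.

Stability requires ρ = λ/(cμ) < 1
ρ = 26.3/(6 × 6.0) = 26.3/36.00 = 0.7306
Since 0.7306 < 1, the system is STABLE.
The servers are busy 73.06% of the time.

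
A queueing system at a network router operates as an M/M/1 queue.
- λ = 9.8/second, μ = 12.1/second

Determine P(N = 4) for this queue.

ρ = λ/μ = 9.8/12.1 = 0.8099
P(n) = (1-ρ)ρⁿ
P(4) = (1-0.8099) × 0.8099^4
P(4) = 0.19010 × 0.43025
P(4) = 0.08179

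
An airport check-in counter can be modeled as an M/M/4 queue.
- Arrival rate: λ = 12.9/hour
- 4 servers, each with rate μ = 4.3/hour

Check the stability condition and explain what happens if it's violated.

Stability requires ρ = λ/(cμ) < 1
ρ = 12.9/(4 × 4.3) = 12.9/17.20 = 0.7500
Since 0.7500 < 1, the system is STABLE.
The servers are busy 75.00% of the time.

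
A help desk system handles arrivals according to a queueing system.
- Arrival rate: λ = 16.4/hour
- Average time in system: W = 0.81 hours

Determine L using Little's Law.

Little's Law: L = λW
L = 16.4 × 0.81 = 13.2840 tickets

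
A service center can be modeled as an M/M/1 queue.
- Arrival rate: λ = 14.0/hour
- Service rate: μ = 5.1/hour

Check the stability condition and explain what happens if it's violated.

Stability requires ρ = λ/(cμ) < 1
ρ = 14.0/(1 × 5.1) = 14.0/5.10 = 2.7451
Since 2.7451 ≥ 1, the system is UNSTABLE.
Queue grows without bound. Need μ > λ = 14.0.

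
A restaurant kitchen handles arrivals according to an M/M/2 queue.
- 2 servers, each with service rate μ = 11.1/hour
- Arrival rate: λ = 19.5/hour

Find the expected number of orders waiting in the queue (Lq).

Traffic intensity: ρ = λ/(cμ) = 19.5/(2×11.1) = 0.8784
Since ρ = 0.8784 < 1, system is stable.
Offered load a = λ/μ = cρ = 19.5/11.1 = 1.7568
P₀ = [ Σₙ₌₀^1 aⁿ/n! + a^2/(2!(1-ρ)) ]⁻¹
Σ = a^0/0! + a^1/1! = 1.0000 + 1.7568 = 2.7568
a^2/(2!(1-ρ)) = 3.086194/(2 × 0.1216216) = 12.6877
P₀ = 1/(2.7568 + 12.6877) = 0.06475
Lq = P₀·a^2·ρ / (2!(1-ρ)²) = 0.0647482 × 3.08619 × 0.878378 / (2 × 0.0147918) = 5.9331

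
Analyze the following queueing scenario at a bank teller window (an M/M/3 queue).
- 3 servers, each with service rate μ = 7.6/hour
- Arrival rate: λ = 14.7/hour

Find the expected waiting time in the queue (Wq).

Traffic intensity: ρ = λ/(cμ) = 14.7/(3×7.6) = 0.6447
Since ρ = 0.6447 < 1, system is stable.
Offered load a = λ/μ = cρ = 14.7/7.6 = 1.9342
P₀ = [ Σₙ₌₀^2 aⁿ/n! + a^3/(3!(1-ρ)) ]⁻¹
Σ = a^0/0! + a^1/1! + a^2/2! = 1.0000 + 1.9342 + 1.8706 = 4.8048
a^3/(3!(1-ρ)) = 7.2362/(6 × 0.35526) = 3.3948
P₀ = 1/(4.8048 + 3.3948) = 0.1220
Lq = P₀·a^3·ρ / (3!(1-ρ)²) = 0.12196 × 7.2362 × 0.64474 / (6 × 0.12621) = 0.7514
Wq = Lq/λ = 0.75137/14.7 = 0.05111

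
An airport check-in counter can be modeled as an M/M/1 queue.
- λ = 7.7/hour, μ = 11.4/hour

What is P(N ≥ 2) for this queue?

ρ = λ/μ = 7.7/11.4 = 0.6754
P(N ≥ n) = ρⁿ
P(N ≥ 2) = 0.6754^2
P(N ≥ 2) = 0.4562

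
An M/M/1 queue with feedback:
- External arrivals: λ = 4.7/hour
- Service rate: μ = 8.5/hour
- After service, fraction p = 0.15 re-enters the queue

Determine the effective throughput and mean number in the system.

Effective arrival rate: λ_eff = λ/(1-p) = 4.7/(1-0.15) = 4.7/0.85 = 5.5294
ρ = λ_eff/μ = 5.5294/8.5 = 0.65052
L = ρ/(1-ρ) = 0.65052/(1-0.65052) = 1.8614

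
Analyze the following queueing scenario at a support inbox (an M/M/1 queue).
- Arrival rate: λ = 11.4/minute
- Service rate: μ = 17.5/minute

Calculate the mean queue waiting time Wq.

First, compute utilization: ρ = λ/μ = 11.4/17.5 = 0.6514
For M/M/1: Wq = λ/(μ(μ-λ))
Wq = 11.4/(17.5 × (17.5-11.4))
Wq = 11.4/(17.5 × 6.10)
Wq = 0.1068 minutes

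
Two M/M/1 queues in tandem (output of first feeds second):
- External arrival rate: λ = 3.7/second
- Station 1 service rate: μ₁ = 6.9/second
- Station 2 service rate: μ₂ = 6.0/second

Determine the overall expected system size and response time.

By Jackson's theorem, each station behaves as independent M/M/1.
Station 1: ρ₁ = 3.7/6.9 = 0.5362, L₁ = ρ₁/(1-ρ₁) = λ/(μ₁-λ) = 3.7/3.20 = 1.15625
Station 2: ρ₂ = 3.7/6.0 = 0.6167, L₂ = ρ₂/(1-ρ₂) = λ/(μ₂-λ) = 3.7/2.30 = 1.60870
Total: L = L₁ + L₂ = 1.15625 + 1.60870 = 2.7649
W = L/λ = 2.7649/3.7 = 0.7473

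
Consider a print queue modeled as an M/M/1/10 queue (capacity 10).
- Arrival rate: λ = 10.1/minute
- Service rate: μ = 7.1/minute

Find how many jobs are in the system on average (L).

ρ = λ/μ = 10.1/7.1 = 1.42254
P₀ = (1-ρ)/(1-ρ^(K+1)) = (1-1.42254)/(1-1.42254^11) = -0.42254/-47.2736 = 0.008938
P_K = P₀×ρ^K = 0.008938 × 1.42254^10 = 0.008938 × 33.9348 = 0.3033
L = ρ[1 - (K+1)ρ^K + Kρ^(K+1)] / [(1-ρ)(1-ρ^(K+1))]
L = 1.42254 × (1 - 11×33.9348 + 10×48.2736) / ((1 - 1.42254) × (1 - 48.2736)) = 7.8660 jobs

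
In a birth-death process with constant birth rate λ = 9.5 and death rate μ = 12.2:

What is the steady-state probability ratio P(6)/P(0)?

For constant rates: P(n)/P(0) = (λ/μ)^n
P(6)/P(0) = (9.5/12.2)^6 = 0.77869^6 = 0.2229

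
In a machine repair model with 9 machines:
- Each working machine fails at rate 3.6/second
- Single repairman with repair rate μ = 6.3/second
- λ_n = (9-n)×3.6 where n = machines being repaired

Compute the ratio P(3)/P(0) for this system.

P(3)/P(0) = ∏_{i=0}^{3-1} λ_i/μ_{i+1}
= (9-0)×3.6/6.3 × (9-1)×3.6/6.3 × (9-2)×3.6/6.3
= 94.0408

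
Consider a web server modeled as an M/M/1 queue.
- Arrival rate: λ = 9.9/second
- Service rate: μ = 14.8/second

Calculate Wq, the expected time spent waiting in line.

First, compute utilization: ρ = λ/μ = 9.9/14.8 = 0.6689
For M/M/1: Wq = λ/(μ(μ-λ))
Wq = 9.9/(14.8 × (14.8-9.9))
Wq = 9.9/(14.8 × 4.90)
Wq = 0.1365 seconds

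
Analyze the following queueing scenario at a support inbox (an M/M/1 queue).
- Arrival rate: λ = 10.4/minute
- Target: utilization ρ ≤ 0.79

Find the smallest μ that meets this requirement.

ρ = λ/μ, so μ = λ/ρ
μ ≥ 10.4/0.79 = 13.1646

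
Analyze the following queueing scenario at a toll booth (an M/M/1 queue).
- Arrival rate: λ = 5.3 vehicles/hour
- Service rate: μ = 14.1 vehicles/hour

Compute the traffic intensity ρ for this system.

Server utilization: ρ = λ/μ
ρ = 5.3/14.1 = 0.3759
The server is busy 37.59% of the time.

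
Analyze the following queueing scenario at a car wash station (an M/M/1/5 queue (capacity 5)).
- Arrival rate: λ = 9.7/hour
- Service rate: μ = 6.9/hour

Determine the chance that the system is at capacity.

ρ = λ/μ = 9.7/6.9 = 1.4058
P₀ = (1-ρ)/(1-ρ^(K+1)) = (1-1.4058)/(1-1.4058^6) = -0.4058/-6.7186 = 0.06040
P_K = P₀×ρ^K = 0.06040 × 1.4058^5 = 0.06040 × 5.4906 = 0.3316
Blocking probability = 33.16%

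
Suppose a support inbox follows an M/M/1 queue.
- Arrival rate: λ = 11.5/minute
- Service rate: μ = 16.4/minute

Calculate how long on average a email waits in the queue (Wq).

First, compute utilization: ρ = λ/μ = 11.5/16.4 = 0.7012
For M/M/1: Wq = λ/(μ(μ-λ))
Wq = 11.5/(16.4 × (16.4-11.5))
Wq = 11.5/(16.4 × 4.90)
Wq = 0.1431 minutes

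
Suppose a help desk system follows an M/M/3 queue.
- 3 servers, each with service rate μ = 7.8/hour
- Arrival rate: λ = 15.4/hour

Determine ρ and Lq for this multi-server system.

Traffic intensity: ρ = λ/(cμ) = 15.4/(3×7.8) = 0.6581
Since ρ = 0.6581 < 1, system is stable.
Offered load a = λ/μ = cρ = 15.4/7.8 = 1.9744
P₀ = [ Σₙ₌₀^2 aⁿ/n! + a^3/(3!(1-ρ)) ]⁻¹
Σ = a^0/0! + a^1/1! + a^2/2! = 1.0000 + 1.9744 + 1.9490 = 4.9234
a^3/(3!(1-ρ)) = 7.6962/(6 × 0.34188) = 3.7519
P₀ = 1/(4.9234 + 3.7519) = 0.1153
Lq = P₀·a^3·ρ / (3!(1-ρ)²) = 0.11527 × 7.6962 × 0.65812 / (6 × 0.11688) = 0.8325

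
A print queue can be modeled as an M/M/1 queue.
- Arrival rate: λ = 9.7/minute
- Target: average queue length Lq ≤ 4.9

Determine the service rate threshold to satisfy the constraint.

For M/M/1: Lq = λ²/(μ(μ-λ))
Need Lq ≤ 4.9, i.e. μ(μ-λ) ≥ λ²/4.9
μ² - 9.7μ - 94.09/4.9 ≥ 0  →  μ² - 9.7μ - 19.20204 ≥ 0
Quadratic formula (positive root): μ = [λ + √(λ² + 4×19.20204)]/2
Discriminant: 94.09 + 4×19.20204 = 170.8982, √170.8982 = 13.0728
μ ≥ (9.7 + 13.0728)/2 = 11.3864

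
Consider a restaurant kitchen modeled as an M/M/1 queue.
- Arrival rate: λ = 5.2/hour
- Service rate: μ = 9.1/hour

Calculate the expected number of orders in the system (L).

ρ = λ/μ = 5.2/9.1 = 0.5714
For M/M/1: L = λ/(μ-λ)
L = 5.2/(9.1-5.2) = 5.2/3.90
L = 1.3333 orders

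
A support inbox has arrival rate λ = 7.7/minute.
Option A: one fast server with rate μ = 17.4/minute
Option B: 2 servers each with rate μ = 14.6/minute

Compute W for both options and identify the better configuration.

Option A: single server μ = 17.4 (M/M/1)
  ρ_A = 7.7/17.4 = 0.4425
  W_A = 1/(μ-λ) = 1/(17.4-7.7) = 1/9.70 = 0.1031

Option B: 2 servers μ = 14.6 (M/M/2)
  ρ_B = λ/(cμ) = 7.7/(2×14.6) = 0.2637
  Offered load a = λ/μ = cρ = 7.7/14.6 = 0.5274
  P₀ = [ Σₙ₌₀^1 aⁿ/n! + a^2/(2!(1-ρ)) ]⁻¹
  Σ = a^0/0! + a^1/1! = 1.0000 + 0.5274 = 1.5274
  a^2/(2!(1-ρ)) = 0.27815/(2 × 0.73630) = 0.1889
  P₀ = 1/(1.5274 + 0.18888) = 0.5827
  Lq = P₀·a^2·ρ / (2!(1-ρ)²) = 0.5827 × 0.2781 × 0.2637 / (2 × 0.5421) = 0.03941
  Wq_B = Lq/λ = 0.039414/7.7 = 0.005119
  W_B = Wq_B + 1/μ = 0.005119 + 0.06849 = 0.07361

Since W_B = 0.07361 < W_A = 0.1031, Option B (multiple servers) has the shorter time in system.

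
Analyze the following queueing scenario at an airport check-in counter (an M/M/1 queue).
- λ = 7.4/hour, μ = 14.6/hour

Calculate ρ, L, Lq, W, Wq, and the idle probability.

Step 1: ρ = λ/μ = 7.4/14.6 = 0.5068
Step 2: L = λ/(μ-λ) = 7.4/7.20 = 1.0278
Step 3: Lq = λ²/(μ(μ-λ)) = 54.76/(14.6×7.20) = 0.5209
Step 4: W = 1/(μ-λ) = 1/7.20 = 0.13889
Step 5: Wq = λ/(μ(μ-λ)) = 7.4/(14.6×7.20) = 0.07040
Step 6: P(0) = 1-ρ = 0.4932
Verify: L = λW = 7.4×0.13889 = 1.0278 ✔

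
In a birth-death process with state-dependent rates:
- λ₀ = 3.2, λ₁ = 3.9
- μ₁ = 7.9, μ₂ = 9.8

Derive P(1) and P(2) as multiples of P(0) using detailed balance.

Balance equations:
State 0: λ₀P₀ = μ₁P₁ → P₁ = (λ₀/μ₁)P₀ = (3.2/7.9)P₀ = 0.4051P₀
State 1: P₂ = (λ₀λ₁)/(μ₁μ₂)P₀ = (3.2×3.9)/(7.9×9.8)P₀ = 0.1612P₀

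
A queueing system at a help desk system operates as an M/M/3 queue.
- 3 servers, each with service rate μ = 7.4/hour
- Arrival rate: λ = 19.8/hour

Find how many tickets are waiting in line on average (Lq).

Traffic intensity: ρ = λ/(cμ) = 19.8/(3×7.4) = 0.8919
Since ρ = 0.8919 < 1, system is stable.
Offered load a = λ/μ = cρ = 19.8/7.4 = 2.6757
P₀ = [ Σₙ₌₀^2 aⁿ/n! + a^3/(3!(1-ρ)) ]⁻¹
Σ = a^0/0! + a^1/1! + a^2/2! = 1.0000 + 2.6757 + 3.5796 = 7.2553
a^3/(3!(1-ρ)) = 19.1558/(6 × 0.108108) = 29.5319
P₀ = 1/(7.2553 + 29.5319) = 0.02718
Lq = P₀·a^3·ρ / (3!(1-ρ)²) = 0.0271834 × 19.1558 × 0.891892 / (6 × 0.0116874) = 6.6229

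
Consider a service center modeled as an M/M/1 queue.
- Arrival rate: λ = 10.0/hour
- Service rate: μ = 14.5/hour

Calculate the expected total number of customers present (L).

ρ = λ/μ = 10.0/14.5 = 0.6897
For M/M/1: L = λ/(μ-λ)
L = 10.0/(14.5-10.0) = 10.0/4.50
L = 2.2222 customers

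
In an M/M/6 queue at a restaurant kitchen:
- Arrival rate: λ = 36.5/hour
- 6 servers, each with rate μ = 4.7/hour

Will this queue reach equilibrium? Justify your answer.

Stability requires ρ = λ/(cμ) < 1
ρ = 36.5/(6 × 4.7) = 36.5/28.20 = 1.2943
Since 1.2943 ≥ 1, the system is UNSTABLE.
Need c > λ/μ = 36.5/4.7 = 7.77.
Minimum servers needed: c = 8.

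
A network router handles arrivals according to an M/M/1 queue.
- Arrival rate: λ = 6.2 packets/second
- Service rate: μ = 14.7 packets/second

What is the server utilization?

Server utilization: ρ = λ/μ
ρ = 6.2/14.7 = 0.4218
The server is busy 42.18% of the time.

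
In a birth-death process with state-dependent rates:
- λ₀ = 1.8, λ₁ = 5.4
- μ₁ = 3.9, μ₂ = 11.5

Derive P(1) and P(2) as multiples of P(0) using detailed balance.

Balance equations:
State 0: λ₀P₀ = μ₁P₁ → P₁ = (λ₀/μ₁)P₀ = (1.8/3.9)P₀ = 0.4615P₀
State 1: P₂ = (λ₀λ₁)/(μ₁μ₂)P₀ = (1.8×5.4)/(3.9×11.5)P₀ = 0.2167P₀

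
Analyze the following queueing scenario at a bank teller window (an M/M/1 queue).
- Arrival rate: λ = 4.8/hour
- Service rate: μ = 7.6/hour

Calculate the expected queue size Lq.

ρ = λ/μ = 4.8/7.6 = 0.6316
For M/M/1: Lq = λ²/(μ(μ-λ))
Lq = 23.04/(7.6 × 2.80)
Lq = 1.0827 transactions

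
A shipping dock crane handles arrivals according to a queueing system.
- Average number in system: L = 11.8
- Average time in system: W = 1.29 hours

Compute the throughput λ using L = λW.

Little's Law: L = λW, so λ = L/W
λ = 11.8/1.29 = 9.1473 containers/hour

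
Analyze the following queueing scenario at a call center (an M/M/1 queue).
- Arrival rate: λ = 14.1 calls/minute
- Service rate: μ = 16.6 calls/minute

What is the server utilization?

Server utilization: ρ = λ/μ
ρ = 14.1/16.6 = 0.8494
The server is busy 84.94% of the time.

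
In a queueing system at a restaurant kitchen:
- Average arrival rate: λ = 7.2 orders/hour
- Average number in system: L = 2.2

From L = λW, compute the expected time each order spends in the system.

Little's Law: L = λW, so W = L/λ
W = 2.2/7.2 = 0.3056 hours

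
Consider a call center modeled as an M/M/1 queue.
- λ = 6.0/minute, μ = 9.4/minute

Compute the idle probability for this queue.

ρ = λ/μ = 6.0/9.4 = 0.6383
P(0) = 1 - ρ = 1 - 0.6383 = 0.3617
The server is idle 36.17% of the time.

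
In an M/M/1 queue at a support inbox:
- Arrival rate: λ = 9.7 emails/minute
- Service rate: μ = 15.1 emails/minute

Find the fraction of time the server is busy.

Server utilization: ρ = λ/μ
ρ = 9.7/15.1 = 0.6424
The server is busy 64.24% of the time.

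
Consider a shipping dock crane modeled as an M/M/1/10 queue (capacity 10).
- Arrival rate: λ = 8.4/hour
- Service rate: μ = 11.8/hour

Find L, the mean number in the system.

ρ = λ/μ = 8.4/11.8 = 0.71186
P₀ = (1-ρ)/(1-ρ^(K+1)) = (1-0.71186)/(1-0.71186^11) = 0.28814/0.97621 = 0.2952
P_K = P₀×ρ^K = 0.29516 × 0.71186^10 = 0.29516 × 0.033415 = 0.009863
L = ρ[1 - (K+1)ρ^K + Kρ^(K+1)] / [(1-ρ)(1-ρ^(K+1))]
L = 0.71186 × (1 - 11×0.03342 + 10×0.02379) / ((1 - 0.71186) × (1 - 0.02379)) = 2.2025 containers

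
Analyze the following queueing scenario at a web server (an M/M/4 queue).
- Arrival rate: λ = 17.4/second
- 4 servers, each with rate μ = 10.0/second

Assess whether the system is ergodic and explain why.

Stability requires ρ = λ/(cμ) < 1
ρ = 17.4/(4 × 10.0) = 17.4/40.00 = 0.4350
Since 0.4350 < 1, the system is STABLE.
The servers are busy 43.50% of the time.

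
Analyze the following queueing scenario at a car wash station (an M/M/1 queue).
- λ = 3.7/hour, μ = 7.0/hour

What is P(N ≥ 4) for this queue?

ρ = λ/μ = 3.7/7.0 = 0.52857
P(N ≥ n) = ρⁿ
P(N ≥ 4) = 0.52857^4
P(N ≥ 4) = 0.07806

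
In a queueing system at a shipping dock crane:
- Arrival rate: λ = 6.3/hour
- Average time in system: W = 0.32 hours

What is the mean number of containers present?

Little's Law: L = λW
L = 6.3 × 0.32 = 2.0160 containers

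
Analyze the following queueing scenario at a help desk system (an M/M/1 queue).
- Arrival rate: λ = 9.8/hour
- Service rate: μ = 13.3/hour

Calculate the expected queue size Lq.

ρ = λ/μ = 9.8/13.3 = 0.7368
For M/M/1: Lq = λ²/(μ(μ-λ))
Lq = 96.04/(13.3 × 3.50)
Lq = 2.0632 tickets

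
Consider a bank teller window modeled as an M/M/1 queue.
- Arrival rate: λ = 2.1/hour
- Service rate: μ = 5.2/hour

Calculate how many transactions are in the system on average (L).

ρ = λ/μ = 2.1/5.2 = 0.4038
For M/M/1: L = λ/(μ-λ)
L = 2.1/(5.2-2.1) = 2.1/3.10
L = 0.6774 transactions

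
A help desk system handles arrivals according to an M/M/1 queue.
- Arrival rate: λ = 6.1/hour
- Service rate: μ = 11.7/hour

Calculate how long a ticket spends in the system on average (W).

First, compute utilization: ρ = λ/μ = 6.1/11.7 = 0.5214
For M/M/1: W = 1/(μ-λ)
W = 1/(11.7-6.1) = 1/5.60
W = 0.1786 hours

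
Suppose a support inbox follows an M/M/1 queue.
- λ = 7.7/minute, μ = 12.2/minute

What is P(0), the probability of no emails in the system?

ρ = λ/μ = 7.7/12.2 = 0.6311
P(0) = 1 - ρ = 1 - 0.6311 = 0.3689
The server is idle 36.89% of the time.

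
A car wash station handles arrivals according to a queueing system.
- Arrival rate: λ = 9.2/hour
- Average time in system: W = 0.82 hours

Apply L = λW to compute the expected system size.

Little's Law: L = λW
L = 9.2 × 0.82 = 7.5440 cars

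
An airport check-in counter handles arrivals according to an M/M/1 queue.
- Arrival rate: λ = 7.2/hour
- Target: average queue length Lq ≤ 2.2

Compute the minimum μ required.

For M/M/1: Lq = λ²/(μ(μ-λ))
Need Lq ≤ 2.2, i.e. μ(μ-λ) ≥ λ²/2.2
μ² - 7.2μ - 51.84/2.2 ≥ 0  →  μ² - 7.2μ - 23.563636 ≥ 0
Quadratic formula (positive root): μ = [λ + √(λ² + 4×23.563636)]/2
Discriminant: 51.84 + 4×23.563636 = 146.0945, √146.0945 = 12.0870
μ ≥ (7.2 + 12.0870)/2 = 9.6435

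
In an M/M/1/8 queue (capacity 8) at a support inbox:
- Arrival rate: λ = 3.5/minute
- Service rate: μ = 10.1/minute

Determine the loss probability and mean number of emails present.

ρ = λ/μ = 3.5/10.1 = 0.346535
P₀ = (1-ρ)/(1-ρ^(K+1)) = (1-0.346535)/(1-0.346535^9) = 0.65346/0.99993 = 0.6535
P_K = P₀×ρ^K = 0.6535 × 0.346535^8 = 0.6535 × 0.0002080 = 0.0001359
Blocking probability P_8 = 0.0001359 (0.01359%)
L = ρ[1 - (K+1)ρ^K + Kρ^(K+1)] / [(1-ρ)(1-ρ^(K+1))]
L = 0.346535 × (1 - 9×0.0002080 + 8×0.00007206) / ((1 - 0.346535) × (1 - 0.00007206)) = 0.5297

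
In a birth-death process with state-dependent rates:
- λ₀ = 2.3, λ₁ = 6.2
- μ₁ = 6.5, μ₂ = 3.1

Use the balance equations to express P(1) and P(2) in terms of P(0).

Balance equations:
State 0: λ₀P₀ = μ₁P₁ → P₁ = (λ₀/μ₁)P₀ = (2.3/6.5)P₀ = 0.3538P₀
State 1: P₂ = (λ₀λ₁)/(μ₁μ₂)P₀ = (2.3×6.2)/(6.5×3.1)P₀ = 0.7077P₀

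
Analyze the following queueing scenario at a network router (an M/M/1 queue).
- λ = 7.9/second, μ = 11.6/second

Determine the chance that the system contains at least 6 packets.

ρ = λ/μ = 7.9/11.6 = 0.68103
P(N ≥ n) = ρⁿ
P(N ≥ 6) = 0.68103^6
P(N ≥ 6) = 0.09977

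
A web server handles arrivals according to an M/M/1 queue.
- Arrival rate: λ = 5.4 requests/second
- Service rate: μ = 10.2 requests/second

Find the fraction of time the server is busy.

Server utilization: ρ = λ/μ
ρ = 5.4/10.2 = 0.5294
The server is busy 52.94% of the time.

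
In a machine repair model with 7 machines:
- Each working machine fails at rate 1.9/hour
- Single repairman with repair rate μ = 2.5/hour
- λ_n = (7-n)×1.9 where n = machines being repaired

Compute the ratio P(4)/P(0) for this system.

P(4)/P(0) = ∏_{i=0}^{4-1} λ_i/μ_{i+1}
= (7-0)×1.9/2.5 × (7-1)×1.9/2.5 × (7-2)×1.9/2.5 × (7-3)×1.9/2.5
= 280.2423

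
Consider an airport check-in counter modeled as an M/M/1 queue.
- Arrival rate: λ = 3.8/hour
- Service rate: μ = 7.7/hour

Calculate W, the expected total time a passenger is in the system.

First, compute utilization: ρ = λ/μ = 3.8/7.7 = 0.4935
For M/M/1: W = 1/(μ-λ)
W = 1/(7.7-3.8) = 1/3.90
W = 0.2564 hours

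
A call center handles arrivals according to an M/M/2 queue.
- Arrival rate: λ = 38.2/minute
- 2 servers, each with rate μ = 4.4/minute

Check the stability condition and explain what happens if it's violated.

Stability requires ρ = λ/(cμ) < 1
ρ = 38.2/(2 × 4.4) = 38.2/8.80 = 4.3409
Since 4.3409 ≥ 1, the system is UNSTABLE.
Need c > λ/μ = 38.2/4.4 = 8.68.
Minimum servers needed: c = 9.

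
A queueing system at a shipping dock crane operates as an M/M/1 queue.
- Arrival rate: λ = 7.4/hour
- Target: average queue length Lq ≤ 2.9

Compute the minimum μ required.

For M/M/1: Lq = λ²/(μ(μ-λ))
Need Lq ≤ 2.9, i.e. μ(μ-λ) ≥ λ²/2.9
μ² - 7.4μ - 54.76/2.9 ≥ 0  →  μ² - 7.4μ - 18.88276 ≥ 0
Quadratic formula (positive root): μ = [λ + √(λ² + 4×18.88276)]/2
Discriminant: 54.76 + 4×18.88276 = 130.2910, √130.2910 = 11.4145
μ ≥ (7.4 + 11.4145)/2 = 9.4073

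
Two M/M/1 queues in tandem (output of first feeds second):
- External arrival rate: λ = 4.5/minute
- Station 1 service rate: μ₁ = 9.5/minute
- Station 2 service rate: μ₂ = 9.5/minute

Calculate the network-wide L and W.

By Jackson's theorem, each station behaves as independent M/M/1.
Station 1: ρ₁ = 4.5/9.5 = 0.4737, L₁ = ρ₁/(1-ρ₁) = λ/(μ₁-λ) = 4.5/5.00 = 0.9000
Station 2: ρ₂ = 4.5/9.5 = 0.4737, L₂ = ρ₂/(1-ρ₂) = λ/(μ₂-λ) = 4.5/5.00 = 0.9000
Total: L = L₁ + L₂ = 0.9000 + 0.9000 = 1.8000
W = L/λ = 1.8000/4.5 = 0.4000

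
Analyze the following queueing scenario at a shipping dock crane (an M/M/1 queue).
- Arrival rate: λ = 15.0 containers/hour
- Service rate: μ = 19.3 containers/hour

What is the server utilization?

Server utilization: ρ = λ/μ
ρ = 15.0/19.3 = 0.7772
The server is busy 77.72% of the time.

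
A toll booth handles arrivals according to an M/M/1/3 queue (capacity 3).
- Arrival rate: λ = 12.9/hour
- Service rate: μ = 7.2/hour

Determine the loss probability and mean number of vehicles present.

ρ = λ/μ = 12.9/7.2 = 1.79167
P₀ = (1-ρ)/(1-ρ^(K+1)) = (1-1.79167)/(1-1.79167^4) = -0.79167/-9.3046 = 0.08508
P_K = P₀×ρ^K = 0.08508 × 1.79167^3 = 0.08508 × 5.7514 = 0.4893
Blocking probability P_3 = 0.4893 (48.93%)
L = ρ[1 - (K+1)ρ^K + Kρ^(K+1)] / [(1-ρ)(1-ρ^(K+1))]
L = 1.79167 × (1 - 4×5.7514 + 3×10.3046) / ((1 - 1.79167) × (1 - 10.3046)) = 2.1667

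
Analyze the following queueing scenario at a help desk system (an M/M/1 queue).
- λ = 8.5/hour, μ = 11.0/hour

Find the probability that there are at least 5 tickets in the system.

ρ = λ/μ = 8.5/11.0 = 0.7727
P(N ≥ n) = ρⁿ
P(N ≥ 5) = 0.7727^5
P(N ≥ 5) = 0.2755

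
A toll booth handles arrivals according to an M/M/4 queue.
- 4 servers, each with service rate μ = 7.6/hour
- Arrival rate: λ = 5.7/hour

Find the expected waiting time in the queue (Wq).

Traffic intensity: ρ = λ/(cμ) = 5.7/(4×7.6) = 0.1875
Since ρ = 0.1875 < 1, system is stable.
Offered load a = λ/μ = cρ = 5.7/7.6 = 0.7500
P₀ = [ Σₙ₌₀^3 aⁿ/n! + a^4/(4!(1-ρ)) ]⁻¹
Σ = a^0/0! + a^1/1! + a^2/2! + a^3/3! = 1.0000 + 0.7500 + 0.2813 + 0.07031 = 2.1016
a^4/(4!(1-ρ)) = 0.3164/(24 × 0.8125) = 0.01623
P₀ = 1/(2.1016 + 0.01623) = 0.4722
Lq = P₀·a^4·ρ / (4!(1-ρ)²) = 0.4722 × 0.3164 × 0.1875 / (24 × 0.6602) = 0.001768
Wq = Lq/λ = 0.001768/5.7 = 0.0003102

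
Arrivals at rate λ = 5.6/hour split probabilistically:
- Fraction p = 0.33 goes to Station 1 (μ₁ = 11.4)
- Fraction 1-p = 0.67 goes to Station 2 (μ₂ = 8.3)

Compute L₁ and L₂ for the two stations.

Effective rates: λ₁ = 5.6×0.33 = 1.848, λ₂ = 5.6×0.67 = 3.752
Station 1: ρ₁ = 1.848/11.4 = 0.1621, L₁ = ρ₁/(1-ρ₁) = 0.1621/(1-0.1621) = 0.1935
Station 2: ρ₂ = 3.752/8.3 = 0.45205, L₂ = ρ₂/(1-ρ₂) = 0.45205/(1-0.45205) = 0.8250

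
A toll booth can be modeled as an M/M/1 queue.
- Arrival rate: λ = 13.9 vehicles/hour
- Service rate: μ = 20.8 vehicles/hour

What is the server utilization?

Server utilization: ρ = λ/μ
ρ = 13.9/20.8 = 0.6683
The server is busy 66.83% of the time.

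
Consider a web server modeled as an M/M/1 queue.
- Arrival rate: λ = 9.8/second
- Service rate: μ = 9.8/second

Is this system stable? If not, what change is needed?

Stability requires ρ = λ/(cμ) < 1
ρ = 9.8/(1 × 9.8) = 9.8/9.80 = 1.0000
Since 1.0000 ≥ 1, the system is UNSTABLE.
Queue grows without bound. Need μ > λ = 9.8.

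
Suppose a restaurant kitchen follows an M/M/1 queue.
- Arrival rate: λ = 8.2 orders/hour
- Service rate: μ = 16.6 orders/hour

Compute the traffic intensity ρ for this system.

Server utilization: ρ = λ/μ
ρ = 8.2/16.6 = 0.4940
The server is busy 49.40% of the time.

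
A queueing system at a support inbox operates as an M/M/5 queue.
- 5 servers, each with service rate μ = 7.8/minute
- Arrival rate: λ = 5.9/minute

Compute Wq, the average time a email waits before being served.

Traffic intensity: ρ = λ/(cμ) = 5.9/(5×7.8) = 0.1513
Since ρ = 0.1513 < 1, system is stable.
Offered load a = λ/μ = cρ = 5.9/7.8 = 0.7564
P₀ = [ Σₙ₌₀^4 aⁿ/n! + a^5/(5!(1-ρ)) ]⁻¹
Σ = a^0/0! + a^1/1! + a^2/2! + a^3/3! + a^4/4! = 1.0000 + 0.7564 + 0.2861 + 0.07213 + 0.01364 = 2.1283
a^5/(5!(1-ρ)) = 0.2476/(120 × 0.8487) = 0.002431
P₀ = 1/(2.1283 + 0.002431) = 0.4693
Lq = P₀·a^5·ρ / (5!(1-ρ)²) = 0.4693 × 0.2476 × 0.1513 / (120 × 0.7203) = 0.0002034
Wq = Lq/λ = 0.0002034/5.9 = 0.00003447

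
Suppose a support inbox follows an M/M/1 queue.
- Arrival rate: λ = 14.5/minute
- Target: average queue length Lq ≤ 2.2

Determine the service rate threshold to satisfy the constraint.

For M/M/1: Lq = λ²/(μ(μ-λ))
Need Lq ≤ 2.2, i.e. μ(μ-λ) ≥ λ²/2.2
μ² - 14.5μ - 210.25/2.2 ≥ 0  →  μ² - 14.5μ - 95.56818 ≥ 0
Quadratic formula (positive root): μ = [λ + √(λ² + 4×95.56818)]/2
Discriminant: 210.25 + 4×95.56818 = 592.5227, √592.5227 = 24.3418
μ ≥ (14.5 + 24.3418)/2 = 19.4209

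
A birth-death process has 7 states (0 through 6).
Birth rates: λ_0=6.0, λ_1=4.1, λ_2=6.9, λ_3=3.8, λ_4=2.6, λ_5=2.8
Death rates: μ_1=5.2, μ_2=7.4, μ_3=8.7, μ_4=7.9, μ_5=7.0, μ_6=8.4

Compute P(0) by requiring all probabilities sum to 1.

Ratios P(n)/P(0) = (λ₀···λₙ₋₁)/(μ₁···μₙ):
P(1)/P(0) = (6.0)/(5.2) = 1.1538
P(2)/P(0) = (6.0×4.1)/(5.2×7.4) = 0.6393
P(3)/P(0) = (6.0×4.1×6.9)/(5.2×7.4×8.7) = 0.5070
P(4)/P(0) = (6.0×4.1×6.9×3.8)/(5.2×7.4×8.7×7.9) = 0.2439
P(5)/P(0) = (6.0×4.1×6.9×3.8×2.6)/(5.2×7.4×8.7×7.9×7.0) = 0.09059
P(6)/P(0) = (6.0×4.1×6.9×3.8×2.6×2.8)/(5.2×7.4×8.7×7.9×7.0×8.4) = 0.03020

Normalization: ∑ P(n) = 1
P(0) × (1.0000 + 1.1538 + 0.6393 + 0.5070 + 0.2439 + 0.09059 + 0.03020) = 1
P(0) × 3.6648 = 1
P(0) = 1/3.6648 = 0.2729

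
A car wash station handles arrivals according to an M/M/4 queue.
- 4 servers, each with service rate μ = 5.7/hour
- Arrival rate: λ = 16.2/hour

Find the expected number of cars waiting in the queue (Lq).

Traffic intensity: ρ = λ/(cμ) = 16.2/(4×5.7) = 0.7105
Since ρ = 0.7105 < 1, system is stable.
Offered load a = λ/μ = cρ = 16.2/5.7 = 2.8421
P₀ = [ Σₙ₌₀^3 aⁿ/n! + a^4/(4!(1-ρ)) ]⁻¹
Σ = a^0/0! + a^1/1! + a^2/2! + a^3/3! = 1.0000 + 2.8421 + 4.0388 + 3.8262 = 11.7071
a^4/(4!(1-ρ)) = 65.2470/(24 × 0.289474) = 9.3916
P₀ = 1/(11.7071 + 9.3916) = 0.04740
Lq = P₀·a^4·ρ / (4!(1-ρ)²) = 0.04740 × 65.2470 × 0.7105 / (24 × 0.08380) = 1.0926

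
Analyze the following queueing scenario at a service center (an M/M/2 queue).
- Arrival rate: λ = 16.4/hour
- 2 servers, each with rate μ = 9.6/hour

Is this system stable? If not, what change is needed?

Stability requires ρ = λ/(cμ) < 1
ρ = 16.4/(2 × 9.6) = 16.4/19.20 = 0.8542
Since 0.8542 < 1, the system is STABLE.
The servers are busy 85.42% of the time.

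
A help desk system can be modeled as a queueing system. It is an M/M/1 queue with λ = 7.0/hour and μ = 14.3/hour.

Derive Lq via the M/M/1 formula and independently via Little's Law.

Method 1 (direct): Lq = λ²/(μ(μ-λ)) = 49.00/(14.3 × 7.30) = 0.4694

Method 2 (Little's Law):
W = 1/(μ-λ) = 1/7.30 = 0.13699
Wq = W - 1/μ = 0.13699 - 0.069930 = 0.06706
Lq = λWq = 7.0 × 0.06706 = 0.4694 ✔ (matches Method 1)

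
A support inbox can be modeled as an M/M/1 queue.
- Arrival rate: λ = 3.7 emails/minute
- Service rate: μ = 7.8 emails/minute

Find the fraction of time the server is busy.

Server utilization: ρ = λ/μ
ρ = 3.7/7.8 = 0.4744
The server is busy 47.44% of the time.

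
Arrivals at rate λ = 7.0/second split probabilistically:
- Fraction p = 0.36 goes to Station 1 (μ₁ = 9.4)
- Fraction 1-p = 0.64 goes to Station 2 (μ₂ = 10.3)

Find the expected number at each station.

Effective rates: λ₁ = 7.0×0.36 = 2.52, λ₂ = 7.0×0.64 = 4.48
Station 1: ρ₁ = 2.52/9.4 = 0.2681, L₁ = ρ₁/(1-ρ₁) = 0.2681/(1-0.2681) = 0.3663
Station 2: ρ₂ = 4.48/10.3 = 0.43495, L₂ = ρ₂/(1-ρ₂) = 0.43495/(1-0.43495) = 0.7698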